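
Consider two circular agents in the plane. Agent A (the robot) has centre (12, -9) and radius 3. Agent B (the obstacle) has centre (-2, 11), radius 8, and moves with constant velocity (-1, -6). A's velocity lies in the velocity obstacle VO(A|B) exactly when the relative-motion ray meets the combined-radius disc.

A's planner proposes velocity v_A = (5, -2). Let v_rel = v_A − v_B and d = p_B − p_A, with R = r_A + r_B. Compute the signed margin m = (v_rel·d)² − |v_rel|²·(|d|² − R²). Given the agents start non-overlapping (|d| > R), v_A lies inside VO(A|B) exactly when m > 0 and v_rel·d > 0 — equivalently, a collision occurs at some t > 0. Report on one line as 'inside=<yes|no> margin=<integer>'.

d = (-14, 20),  |d|² = 596;  R = 3+8 = 11,  c = 596−11² = 475
v_rel = (6, 4),  |v_rel|² = 52;  v_rel·d = (6)·(-14) + (4)·(20) = -4
52·t² + 8·t + 475 = 0  ⇒  m = (-4)² − 52·475 = -24684
m = -24684 < 0,  v_rel·d = -4 < 0  ⇒  outside

inside=no margin=-24684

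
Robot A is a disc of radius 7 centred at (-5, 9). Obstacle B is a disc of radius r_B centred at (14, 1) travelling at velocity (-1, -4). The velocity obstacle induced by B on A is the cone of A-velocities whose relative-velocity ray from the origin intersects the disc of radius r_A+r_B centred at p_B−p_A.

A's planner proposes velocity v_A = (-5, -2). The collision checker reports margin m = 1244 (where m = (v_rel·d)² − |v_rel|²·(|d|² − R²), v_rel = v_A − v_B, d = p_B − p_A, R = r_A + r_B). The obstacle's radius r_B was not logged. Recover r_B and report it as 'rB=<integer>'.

m = 1244
d = (19, -8);  v_rel = (-4, 2),  |v_rel|² = 20
v_rel×d = (-4)·(-8) − (2)·(19) = -6
since m = R²·20 − (-6)²:  R² = (36 + 1244) / 20 = 64
R = √64 = 8  ⇒  r_B = 8 − 7 = 1

rB=1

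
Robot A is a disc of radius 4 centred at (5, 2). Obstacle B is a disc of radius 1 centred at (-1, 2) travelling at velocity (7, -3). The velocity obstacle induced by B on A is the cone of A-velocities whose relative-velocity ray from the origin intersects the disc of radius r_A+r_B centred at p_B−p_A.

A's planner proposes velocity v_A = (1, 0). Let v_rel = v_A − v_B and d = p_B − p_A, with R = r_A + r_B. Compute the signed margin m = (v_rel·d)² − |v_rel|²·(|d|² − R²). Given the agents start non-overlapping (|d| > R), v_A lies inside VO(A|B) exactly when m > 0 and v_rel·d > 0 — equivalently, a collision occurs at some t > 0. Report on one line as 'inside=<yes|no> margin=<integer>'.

d = (-6, 0),  |d|² = 36;  R = 4+1 = 5,  c = 36−5² = 11
v_rel = (-6, 3),  |v_rel|² = 45;  v_rel·d = (-6)·(-6) + (3)·(0) = 36
45·t² − 72·t + 11 = 0  ⇒  m = 36² − 45·11 = 801
m = 801 > 0,  v_rel·d = 36 > 0  ⇒  inside

inside=yes margin=801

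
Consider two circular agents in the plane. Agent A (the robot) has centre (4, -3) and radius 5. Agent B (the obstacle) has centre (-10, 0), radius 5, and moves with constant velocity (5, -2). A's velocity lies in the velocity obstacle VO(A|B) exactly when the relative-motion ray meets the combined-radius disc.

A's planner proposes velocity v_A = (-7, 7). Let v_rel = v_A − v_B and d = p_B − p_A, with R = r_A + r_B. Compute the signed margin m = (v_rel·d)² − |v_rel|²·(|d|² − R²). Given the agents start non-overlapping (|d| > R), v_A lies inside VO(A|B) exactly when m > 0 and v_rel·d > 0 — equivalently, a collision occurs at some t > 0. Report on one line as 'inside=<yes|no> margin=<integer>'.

d = (-14, 3),  |d|² = 205;  R = 5+5 = 10,  c = 205−10² = 105
v_rel = (-12, 9),  |v_rel|² = 225;  v_rel·d = (-12)·(-14) + (9)·(3) = 195
225·t² − 390·t + 105 = 0  ⇒  m = 195² − 225·105 = 14400
m = 14400 > 0,  v_rel·d = 195 > 0  ⇒  inside

inside=yes margin=14400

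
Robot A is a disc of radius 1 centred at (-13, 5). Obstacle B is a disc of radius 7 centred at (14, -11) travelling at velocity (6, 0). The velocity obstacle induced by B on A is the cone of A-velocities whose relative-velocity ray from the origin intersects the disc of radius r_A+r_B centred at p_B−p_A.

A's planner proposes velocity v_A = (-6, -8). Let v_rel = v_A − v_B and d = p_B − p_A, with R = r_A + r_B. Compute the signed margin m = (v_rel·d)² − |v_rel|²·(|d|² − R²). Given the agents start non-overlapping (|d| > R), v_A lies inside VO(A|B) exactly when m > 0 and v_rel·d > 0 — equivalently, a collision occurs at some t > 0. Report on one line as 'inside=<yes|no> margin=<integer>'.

d = (27, -16),  |d|² = 985;  R = 1+7 = 8,  c = 985−8² = 921
v_rel = (-12, -8),  |v_rel|² = 208;  v_rel·d = (-12)·(27) + (-8)·(-16) = -196
208·t² + 392·t + 921 = 0  ⇒  m = (-196)² − 208·921 = -153152
m = -153152 < 0,  v_rel·d = -196 < 0  ⇒  outside

inside=no margin=-153152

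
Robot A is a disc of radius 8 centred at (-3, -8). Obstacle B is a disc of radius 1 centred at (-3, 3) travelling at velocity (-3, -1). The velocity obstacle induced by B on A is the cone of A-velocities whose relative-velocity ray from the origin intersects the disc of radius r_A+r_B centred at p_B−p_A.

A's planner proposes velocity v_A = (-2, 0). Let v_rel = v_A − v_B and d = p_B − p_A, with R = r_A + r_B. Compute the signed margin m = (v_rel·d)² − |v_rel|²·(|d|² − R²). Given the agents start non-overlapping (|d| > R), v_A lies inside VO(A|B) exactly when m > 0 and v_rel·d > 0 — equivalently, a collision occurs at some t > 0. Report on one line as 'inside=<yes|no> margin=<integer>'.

d = (0, 11),  |d|² = 121;  R = 8+1 = 9,  c = 121−9² = 40
v_rel = (1, 1),  |v_rel|² = 2;  v_rel·d = (1)·(0) + (1)·(11) = 11
2·t² − 22·t + 40 = 0  ⇒  m = 11² − 2·40 = 41
m = 41 > 0,  v_rel·d = 11 > 0  ⇒  inside

inside=yes margin=41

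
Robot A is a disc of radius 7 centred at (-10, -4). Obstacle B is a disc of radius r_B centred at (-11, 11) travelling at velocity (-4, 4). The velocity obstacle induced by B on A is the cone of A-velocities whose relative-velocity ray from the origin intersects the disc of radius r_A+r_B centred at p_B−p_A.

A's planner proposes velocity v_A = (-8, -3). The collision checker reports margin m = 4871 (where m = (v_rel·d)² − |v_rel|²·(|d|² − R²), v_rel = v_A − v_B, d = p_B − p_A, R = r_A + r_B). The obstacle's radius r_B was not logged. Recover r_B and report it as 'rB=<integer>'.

m = 4871
d = (-1, 15);  v_rel = (-4, -7),  |v_rel|² = 65
v_rel×d = (-4)·(15) − (-7)·(-1) = -67
since m = R²·65 − (-67)²:  R² = (4489 + 4871) / 65 = 144
R = √144 = 12  ⇒  r_B = 12 − 7 = 5

rB=5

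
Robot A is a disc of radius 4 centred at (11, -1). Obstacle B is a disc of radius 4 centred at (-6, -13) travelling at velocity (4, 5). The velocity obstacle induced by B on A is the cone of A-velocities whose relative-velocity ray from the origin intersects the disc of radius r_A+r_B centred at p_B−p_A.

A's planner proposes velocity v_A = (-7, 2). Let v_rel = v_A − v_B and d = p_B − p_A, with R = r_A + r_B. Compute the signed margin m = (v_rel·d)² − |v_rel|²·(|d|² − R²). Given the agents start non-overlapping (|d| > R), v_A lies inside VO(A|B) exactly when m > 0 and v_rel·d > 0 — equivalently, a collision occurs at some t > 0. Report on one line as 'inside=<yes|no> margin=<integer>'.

d = (-17, -12),  |d|² = 433;  R = 4+4 = 8,  c = 433−8² = 369
v_rel = (-11, -3),  |v_rel|² = 130;  v_rel·d = (-11)·(-17) + (-3)·(-12) = 223
130·t² − 446·t + 369 = 0  ⇒  m = 223² − 130·369 = 1759
m = 1759 > 0,  v_rel·d = 223 > 0  ⇒  inside

inside=yes margin=1759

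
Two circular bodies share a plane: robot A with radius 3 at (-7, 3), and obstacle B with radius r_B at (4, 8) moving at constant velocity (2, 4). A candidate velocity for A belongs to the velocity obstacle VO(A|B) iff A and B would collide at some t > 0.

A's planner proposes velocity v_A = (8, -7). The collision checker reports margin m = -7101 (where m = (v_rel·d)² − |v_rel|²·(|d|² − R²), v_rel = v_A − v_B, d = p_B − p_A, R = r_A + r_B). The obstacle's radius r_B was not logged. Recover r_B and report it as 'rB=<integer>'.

m = -7101
d = (11, 5);  v_rel = (6, -11),  |v_rel|² = 157
v_rel×d = (6)·(5) − (-11)·(11) = 151
since m = R²·157 − 151²:  R² = (22801 + -7101) / 157 = 100
R = √100 = 10  ⇒  r_B = 10 − 3 = 7

rB=7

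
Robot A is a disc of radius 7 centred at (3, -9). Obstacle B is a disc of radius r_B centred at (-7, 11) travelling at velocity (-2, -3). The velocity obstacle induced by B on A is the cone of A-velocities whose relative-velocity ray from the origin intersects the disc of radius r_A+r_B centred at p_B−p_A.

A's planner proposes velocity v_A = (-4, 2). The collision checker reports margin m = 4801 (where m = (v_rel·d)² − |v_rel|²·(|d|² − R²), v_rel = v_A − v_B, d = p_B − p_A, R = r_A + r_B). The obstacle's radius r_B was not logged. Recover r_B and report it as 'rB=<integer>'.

m = 4801
d = (-10, 20);  v_rel = (-2, 5),  |v_rel|² = 29
v_rel×d = (-2)·(20) − (5)·(-10) = 10
since m = R²·29 − 10²:  R² = (100 + 4801) / 29 = 169
R = √169 = 13  ⇒  r_B = 13 − 7 = 6

rB=6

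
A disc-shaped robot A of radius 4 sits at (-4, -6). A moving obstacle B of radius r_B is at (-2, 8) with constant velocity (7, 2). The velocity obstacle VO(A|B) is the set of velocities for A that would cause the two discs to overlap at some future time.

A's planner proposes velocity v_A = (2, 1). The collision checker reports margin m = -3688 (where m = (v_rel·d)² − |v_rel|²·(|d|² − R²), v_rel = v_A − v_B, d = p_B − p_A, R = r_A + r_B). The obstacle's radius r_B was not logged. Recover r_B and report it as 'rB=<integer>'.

m = -3688
d = (2, 14);  v_rel = (-5, -1),  |v_rel|² = 26
v_rel×d = (-5)·(14) − (-1)·(2) = -68
since m = R²·26 − (-68)²:  R² = (4624 + -3688) / 26 = 36
R = √36 = 6  ⇒  r_B = 6 − 4 = 2

rB=2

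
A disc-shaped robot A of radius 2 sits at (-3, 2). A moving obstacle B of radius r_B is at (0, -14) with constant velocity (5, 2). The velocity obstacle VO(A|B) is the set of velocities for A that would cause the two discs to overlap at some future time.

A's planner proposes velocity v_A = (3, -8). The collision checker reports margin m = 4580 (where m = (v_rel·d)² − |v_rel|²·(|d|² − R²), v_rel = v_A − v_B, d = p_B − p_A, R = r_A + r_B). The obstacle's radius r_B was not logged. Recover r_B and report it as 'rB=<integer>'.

m = 4580
d = (3, -16);  v_rel = (-2, -10),  |v_rel|² = 104
v_rel×d = (-2)·(-16) − (-10)·(3) = 62
since m = R²·104 − 62²:  R² = (3844 + 4580) / 104 = 81
R = √81 = 9  ⇒  r_B = 9 − 2 = 7

rB=7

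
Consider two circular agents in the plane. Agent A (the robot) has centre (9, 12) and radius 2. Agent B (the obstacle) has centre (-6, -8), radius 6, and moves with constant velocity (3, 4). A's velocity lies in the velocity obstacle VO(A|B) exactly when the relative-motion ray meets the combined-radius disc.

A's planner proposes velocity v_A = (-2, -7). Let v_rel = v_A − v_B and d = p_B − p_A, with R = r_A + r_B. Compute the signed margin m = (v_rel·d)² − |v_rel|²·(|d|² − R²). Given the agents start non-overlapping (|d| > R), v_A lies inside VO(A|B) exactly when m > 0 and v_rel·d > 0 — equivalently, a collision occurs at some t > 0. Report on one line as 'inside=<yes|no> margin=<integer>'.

d = (-15, -20),  |d|² = 625;  R = 2+6 = 8,  c = 625−8² = 561
v_rel = (-5, -11),  |v_rel|² = 146;  v_rel·d = (-5)·(-15) + (-11)·(-20) = 295
146·t² − 590·t + 561 = 0  ⇒  m = 295² − 146·561 = 5119
m = 5119 > 0,  v_rel·d = 295 > 0  ⇒  inside

inside=yes margin=5119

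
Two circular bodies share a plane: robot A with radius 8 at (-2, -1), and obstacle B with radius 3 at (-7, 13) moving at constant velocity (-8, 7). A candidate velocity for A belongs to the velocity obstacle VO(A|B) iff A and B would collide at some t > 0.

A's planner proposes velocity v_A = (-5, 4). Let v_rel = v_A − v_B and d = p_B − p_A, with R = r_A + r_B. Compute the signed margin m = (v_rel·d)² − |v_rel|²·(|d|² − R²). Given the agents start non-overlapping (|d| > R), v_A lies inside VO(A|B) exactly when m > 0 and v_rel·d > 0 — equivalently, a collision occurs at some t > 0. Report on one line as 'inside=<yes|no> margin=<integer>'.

d = (-5, 14),  |d|² = 221;  R = 8+3 = 11,  c = 221−11² = 100
v_rel = (3, -3),  |v_rel|² = 18;  v_rel·d = (3)·(-5) + (-3)·(14) = -57
18·t² + 114·t + 100 = 0  ⇒  m = (-57)² − 18·100 = 1449
m = 1449 > 0,  v_rel·d = -57 < 0  ⇒  outside

inside=no margin=1449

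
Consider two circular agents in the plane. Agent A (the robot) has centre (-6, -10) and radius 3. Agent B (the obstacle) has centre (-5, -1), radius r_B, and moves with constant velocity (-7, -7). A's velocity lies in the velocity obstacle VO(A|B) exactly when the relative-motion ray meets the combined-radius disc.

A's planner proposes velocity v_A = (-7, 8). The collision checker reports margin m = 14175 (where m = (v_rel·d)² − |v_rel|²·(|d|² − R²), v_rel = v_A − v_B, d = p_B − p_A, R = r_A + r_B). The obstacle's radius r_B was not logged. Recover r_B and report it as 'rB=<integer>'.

m = 14175
d = (1, 9);  v_rel = (0, 15),  |v_rel|² = 225
v_rel×d = (0)·(9) − (15)·(1) = -15
since m = R²·225 − (-15)²:  R² = (225 + 14175) / 225 = 64
R = √64 = 8  ⇒  r_B = 8 − 3 = 5

rB=5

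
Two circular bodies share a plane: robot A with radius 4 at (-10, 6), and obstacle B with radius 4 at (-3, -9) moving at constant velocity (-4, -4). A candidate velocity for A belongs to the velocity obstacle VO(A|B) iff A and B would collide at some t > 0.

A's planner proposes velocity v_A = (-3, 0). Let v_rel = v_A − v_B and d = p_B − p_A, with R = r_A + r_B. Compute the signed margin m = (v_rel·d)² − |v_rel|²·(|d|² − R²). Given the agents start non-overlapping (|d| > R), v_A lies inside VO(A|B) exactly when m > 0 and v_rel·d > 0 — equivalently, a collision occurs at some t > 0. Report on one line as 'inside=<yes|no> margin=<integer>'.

d = (7, -15),  |d|² = 274;  R = 4+4 = 8,  c = 274−8² = 210
v_rel = (1, 4),  |v_rel|² = 17;  v_rel·d = (1)·(7) + (4)·(-15) = -53
17·t² + 106·t + 210 = 0  ⇒  m = (-53)² − 17·210 = -761
m = -761 < 0,  v_rel·d = -53 < 0  ⇒  outside

inside=no margin=-761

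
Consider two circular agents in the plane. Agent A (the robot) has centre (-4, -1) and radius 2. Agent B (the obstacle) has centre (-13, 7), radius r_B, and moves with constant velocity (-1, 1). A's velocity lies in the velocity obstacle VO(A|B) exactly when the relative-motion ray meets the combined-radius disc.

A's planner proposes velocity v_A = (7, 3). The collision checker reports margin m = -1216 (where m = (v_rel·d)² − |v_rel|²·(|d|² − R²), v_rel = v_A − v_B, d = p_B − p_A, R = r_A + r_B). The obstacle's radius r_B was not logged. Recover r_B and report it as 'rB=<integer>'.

m = -1216
d = (-9, 8);  v_rel = (8, 2),  |v_rel|² = 68
v_rel×d = (8)·(8) − (2)·(-9) = 82
since m = R²·68 − 82²:  R² = (6724 + -1216) / 68 = 81
R = √81 = 9  ⇒  r_B = 9 − 2 = 7

rB=7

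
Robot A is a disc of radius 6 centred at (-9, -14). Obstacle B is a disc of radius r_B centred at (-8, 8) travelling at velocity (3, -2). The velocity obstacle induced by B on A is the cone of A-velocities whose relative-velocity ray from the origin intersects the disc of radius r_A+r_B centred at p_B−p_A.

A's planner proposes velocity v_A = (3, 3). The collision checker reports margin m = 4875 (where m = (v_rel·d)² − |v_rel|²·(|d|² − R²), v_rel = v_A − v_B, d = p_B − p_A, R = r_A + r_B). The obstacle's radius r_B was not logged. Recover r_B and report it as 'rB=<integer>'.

m = 4875
d = (1, 22);  v_rel = (0, 5),  |v_rel|² = 25
v_rel×d = (0)·(22) − (5)·(1) = -5
since m = R²·25 − (-5)²:  R² = (25 + 4875) / 25 = 196
R = √196 = 14  ⇒  r_B = 14 − 6 = 8

rB=8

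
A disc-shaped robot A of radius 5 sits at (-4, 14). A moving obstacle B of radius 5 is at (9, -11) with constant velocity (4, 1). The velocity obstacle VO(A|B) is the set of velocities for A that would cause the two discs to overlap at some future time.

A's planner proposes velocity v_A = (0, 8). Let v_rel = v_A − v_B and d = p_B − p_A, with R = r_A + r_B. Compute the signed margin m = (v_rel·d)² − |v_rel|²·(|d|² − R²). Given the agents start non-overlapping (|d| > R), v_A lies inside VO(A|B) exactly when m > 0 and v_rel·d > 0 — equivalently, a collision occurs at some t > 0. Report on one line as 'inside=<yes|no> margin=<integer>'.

d = (13, -25),  |d|² = 794;  R = 5+5 = 10,  c = 794−10² = 694
v_rel = (-4, 7),  |v_rel|² = 65;  v_rel·d = (-4)·(13) + (7)·(-25) = -227
65·t² + 454·t + 694 = 0  ⇒  m = (-227)² − 65·694 = 6419
m = 6419 > 0,  v_rel·d = -227 < 0  ⇒  outside

inside=no margin=6419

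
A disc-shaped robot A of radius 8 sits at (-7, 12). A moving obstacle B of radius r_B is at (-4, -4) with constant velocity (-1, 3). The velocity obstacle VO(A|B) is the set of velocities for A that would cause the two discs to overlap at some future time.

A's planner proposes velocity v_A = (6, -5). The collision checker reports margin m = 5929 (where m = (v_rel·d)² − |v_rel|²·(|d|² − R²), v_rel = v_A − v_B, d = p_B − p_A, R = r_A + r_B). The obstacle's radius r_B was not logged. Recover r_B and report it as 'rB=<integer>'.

m = 5929
d = (3, -16);  v_rel = (7, -8),  |v_rel|² = 113
v_rel×d = (7)·(-16) − (-8)·(3) = -88
since m = R²·113 − (-88)²:  R² = (7744 + 5929) / 113 = 121
R = √121 = 11  ⇒  r_B = 11 − 8 = 3

rB=3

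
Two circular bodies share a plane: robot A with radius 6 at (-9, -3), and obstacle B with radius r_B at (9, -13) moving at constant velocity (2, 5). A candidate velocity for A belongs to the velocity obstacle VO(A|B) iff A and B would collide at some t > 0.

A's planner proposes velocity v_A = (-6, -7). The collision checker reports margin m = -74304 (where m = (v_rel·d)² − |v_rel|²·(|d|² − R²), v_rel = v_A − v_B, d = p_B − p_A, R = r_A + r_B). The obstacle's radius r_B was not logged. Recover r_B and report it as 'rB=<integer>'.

m = -74304
d = (18, -10);  v_rel = (-8, -12),  |v_rel|² = 208
v_rel×d = (-8)·(-10) − (-12)·(18) = 296
since m = R²·208 − 296²:  R² = (87616 + -74304) / 208 = 64
R = √64 = 8  ⇒  r_B = 8 − 6 = 2

rB=2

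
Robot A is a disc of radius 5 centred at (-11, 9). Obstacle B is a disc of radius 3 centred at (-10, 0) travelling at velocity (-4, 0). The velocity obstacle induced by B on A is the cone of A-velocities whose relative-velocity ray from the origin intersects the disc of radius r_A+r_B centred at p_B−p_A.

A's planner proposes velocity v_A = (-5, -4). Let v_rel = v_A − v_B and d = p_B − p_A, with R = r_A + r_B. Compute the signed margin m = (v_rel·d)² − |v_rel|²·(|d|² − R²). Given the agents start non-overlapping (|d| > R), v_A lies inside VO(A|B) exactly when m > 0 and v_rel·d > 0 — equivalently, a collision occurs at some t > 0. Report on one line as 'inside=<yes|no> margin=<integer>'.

d = (1, -9),  |d|² = 82;  R = 5+3 = 8,  c = 82−8² = 18
v_rel = (-1, -4),  |v_rel|² = 17;  v_rel·d = (-1)·(1) + (-4)·(-9) = 35
17·t² − 70·t + 18 = 0  ⇒  m = 35² − 17·18 = 919
m = 919 > 0,  v_rel·d = 35 > 0  ⇒  inside

inside=yes margin=919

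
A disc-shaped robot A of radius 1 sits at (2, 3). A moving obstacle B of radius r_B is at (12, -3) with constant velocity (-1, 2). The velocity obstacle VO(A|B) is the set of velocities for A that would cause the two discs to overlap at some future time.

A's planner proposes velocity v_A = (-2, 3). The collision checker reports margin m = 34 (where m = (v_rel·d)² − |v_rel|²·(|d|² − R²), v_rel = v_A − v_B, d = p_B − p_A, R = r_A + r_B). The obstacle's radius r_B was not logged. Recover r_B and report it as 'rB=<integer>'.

m = 34
d = (10, -6);  v_rel = (-1, 1),  |v_rel|² = 2
v_rel×d = (-1)·(-6) − (1)·(10) = -4
since m = R²·2 − (-4)²:  R² = (16 + 34) / 2 = 25
R = √25 = 5  ⇒  r_B = 5 − 1 = 4

rB=4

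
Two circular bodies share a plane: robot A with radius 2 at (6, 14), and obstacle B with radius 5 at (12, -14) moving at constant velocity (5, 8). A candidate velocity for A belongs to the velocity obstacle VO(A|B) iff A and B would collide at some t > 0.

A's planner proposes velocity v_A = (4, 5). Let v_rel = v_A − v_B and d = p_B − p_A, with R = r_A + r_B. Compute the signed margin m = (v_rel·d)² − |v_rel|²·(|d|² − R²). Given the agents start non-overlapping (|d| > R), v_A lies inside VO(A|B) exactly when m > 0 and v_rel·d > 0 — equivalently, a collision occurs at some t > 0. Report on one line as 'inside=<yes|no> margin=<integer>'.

d = (6, -28),  |d|² = 820;  R = 2+5 = 7,  c = 820−7² = 771
v_rel = (-1, -3),  |v_rel|² = 10;  v_rel·d = (-1)·(6) + (-3)·(-28) = 78
10·t² − 156·t + 771 = 0  ⇒  m = 78² − 10·771 = -1626
m = -1626 < 0,  v_rel·d = 78 > 0  ⇒  outside

inside=no margin=-1626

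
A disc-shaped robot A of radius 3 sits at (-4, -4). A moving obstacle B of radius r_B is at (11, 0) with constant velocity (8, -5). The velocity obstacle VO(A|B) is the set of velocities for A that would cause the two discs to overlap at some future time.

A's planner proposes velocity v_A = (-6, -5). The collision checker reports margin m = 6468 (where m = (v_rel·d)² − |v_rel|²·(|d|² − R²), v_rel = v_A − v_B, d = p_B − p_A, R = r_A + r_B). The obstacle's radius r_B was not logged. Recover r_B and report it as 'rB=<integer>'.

m = 6468
d = (15, 4);  v_rel = (-14, 0),  |v_rel|² = 196
v_rel×d = (-14)·(4) − (0)·(15) = -56
since m = R²·196 − (-56)²:  R² = (3136 + 6468) / 196 = 49
R = √49 = 7  ⇒  r_B = 7 − 3 = 4

rB=4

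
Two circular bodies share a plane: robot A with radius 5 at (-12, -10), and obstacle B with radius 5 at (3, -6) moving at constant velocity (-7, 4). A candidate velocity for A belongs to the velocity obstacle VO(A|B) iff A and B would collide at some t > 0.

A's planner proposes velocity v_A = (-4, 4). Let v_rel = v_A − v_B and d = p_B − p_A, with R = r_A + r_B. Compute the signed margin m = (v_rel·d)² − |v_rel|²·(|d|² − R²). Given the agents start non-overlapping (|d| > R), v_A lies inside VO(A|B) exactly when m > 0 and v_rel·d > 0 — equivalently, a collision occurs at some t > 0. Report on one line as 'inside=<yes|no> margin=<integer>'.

d = (15, 4),  |d|² = 241;  R = 5+5 = 10,  c = 241−10² = 141
v_rel = (3, 0),  |v_rel|² = 9;  v_rel·d = (3)·(15) + (0)·(4) = 45
9·t² − 90·t + 141 = 0  ⇒  m = 45² − 9·141 = 756
m = 756 > 0,  v_rel·d = 45 > 0  ⇒  inside

inside=yes margin=756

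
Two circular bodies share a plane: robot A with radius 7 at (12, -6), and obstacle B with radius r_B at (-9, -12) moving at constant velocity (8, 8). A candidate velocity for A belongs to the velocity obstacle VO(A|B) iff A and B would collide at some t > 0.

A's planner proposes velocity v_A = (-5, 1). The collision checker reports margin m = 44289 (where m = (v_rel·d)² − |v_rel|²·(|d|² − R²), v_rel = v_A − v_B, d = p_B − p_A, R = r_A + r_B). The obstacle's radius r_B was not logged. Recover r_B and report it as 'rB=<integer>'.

m = 44289
d = (-21, -6);  v_rel = (-13, -7),  |v_rel|² = 218
v_rel×d = (-13)·(-6) − (-7)·(-21) = -69
since m = R²·218 − (-69)²:  R² = (4761 + 44289) / 218 = 225
R = √225 = 15  ⇒  r_B = 15 − 7 = 8

rB=8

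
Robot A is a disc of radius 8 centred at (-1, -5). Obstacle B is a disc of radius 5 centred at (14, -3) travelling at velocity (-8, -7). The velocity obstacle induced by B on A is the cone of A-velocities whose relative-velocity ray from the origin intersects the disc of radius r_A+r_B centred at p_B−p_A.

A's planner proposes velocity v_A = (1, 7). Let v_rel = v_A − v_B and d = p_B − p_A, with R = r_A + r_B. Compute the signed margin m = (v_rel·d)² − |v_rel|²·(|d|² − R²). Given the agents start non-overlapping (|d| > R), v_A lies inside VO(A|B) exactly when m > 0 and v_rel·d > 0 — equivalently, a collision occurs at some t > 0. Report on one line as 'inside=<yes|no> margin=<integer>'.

d = (15, 2),  |d|² = 229;  R = 8+5 = 13,  c = 229−13² = 60
v_rel = (9, 14),  |v_rel|² = 277;  v_rel·d = (9)·(15) + (14)·(2) = 163
277·t² − 326·t + 60 = 0  ⇒  m = 163² − 277·60 = 9949
m = 9949 > 0,  v_rel·d = 163 > 0  ⇒  inside

inside=yes margin=9949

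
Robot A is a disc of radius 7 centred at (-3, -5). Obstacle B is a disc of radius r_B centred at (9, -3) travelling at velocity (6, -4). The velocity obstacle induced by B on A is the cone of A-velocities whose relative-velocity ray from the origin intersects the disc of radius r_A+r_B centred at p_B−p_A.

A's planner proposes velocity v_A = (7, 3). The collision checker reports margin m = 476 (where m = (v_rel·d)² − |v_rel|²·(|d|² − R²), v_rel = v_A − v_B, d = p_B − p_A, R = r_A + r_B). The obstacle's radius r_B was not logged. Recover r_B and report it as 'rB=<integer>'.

m = 476
d = (12, 2);  v_rel = (1, 7),  |v_rel|² = 50
v_rel×d = (1)·(2) − (7)·(12) = -82
since m = R²·50 − (-82)²:  R² = (6724 + 476) / 50 = 144
R = √144 = 12  ⇒  r_B = 12 − 7 = 5

rB=5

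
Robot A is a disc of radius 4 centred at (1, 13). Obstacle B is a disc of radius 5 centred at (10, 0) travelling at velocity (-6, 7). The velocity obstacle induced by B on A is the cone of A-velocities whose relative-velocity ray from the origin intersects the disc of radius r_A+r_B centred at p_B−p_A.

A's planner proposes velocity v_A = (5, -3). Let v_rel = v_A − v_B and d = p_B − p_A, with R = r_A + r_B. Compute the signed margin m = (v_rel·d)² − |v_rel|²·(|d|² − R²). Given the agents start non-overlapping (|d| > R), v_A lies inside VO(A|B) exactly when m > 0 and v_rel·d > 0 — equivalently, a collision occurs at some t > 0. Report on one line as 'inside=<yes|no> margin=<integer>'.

d = (9, -13),  |d|² = 250;  R = 4+5 = 9,  c = 250−9² = 169
v_rel = (11, -10),  |v_rel|² = 221;  v_rel·d = (11)·(9) + (-10)·(-13) = 229
221·t² − 458·t + 169 = 0  ⇒  m = 229² − 221·169 = 15092
m = 15092 > 0,  v_rel·d = 229 > 0  ⇒  inside

inside=yes margin=15092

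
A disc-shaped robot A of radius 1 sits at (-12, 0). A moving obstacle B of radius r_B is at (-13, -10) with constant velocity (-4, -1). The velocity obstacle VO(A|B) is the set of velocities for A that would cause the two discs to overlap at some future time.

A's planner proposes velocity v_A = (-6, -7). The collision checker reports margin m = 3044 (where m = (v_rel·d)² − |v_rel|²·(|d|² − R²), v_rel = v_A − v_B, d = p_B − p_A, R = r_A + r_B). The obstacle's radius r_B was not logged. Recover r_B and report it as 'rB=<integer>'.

m = 3044
d = (-1, -10);  v_rel = (-2, -6),  |v_rel|² = 40
v_rel×d = (-2)·(-10) − (-6)·(-1) = 14
since m = R²·40 − 14²:  R² = (196 + 3044) / 40 = 81
R = √81 = 9  ⇒  r_B = 9 − 1 = 8

rB=8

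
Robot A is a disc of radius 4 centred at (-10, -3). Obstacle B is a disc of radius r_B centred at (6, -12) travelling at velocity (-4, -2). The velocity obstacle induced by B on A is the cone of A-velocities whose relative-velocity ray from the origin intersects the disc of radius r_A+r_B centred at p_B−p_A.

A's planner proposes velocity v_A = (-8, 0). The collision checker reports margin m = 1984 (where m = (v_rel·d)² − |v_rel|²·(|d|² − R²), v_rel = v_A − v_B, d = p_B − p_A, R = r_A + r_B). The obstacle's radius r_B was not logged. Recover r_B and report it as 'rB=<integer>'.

m = 1984
d = (16, -9);  v_rel = (-4, 2),  |v_rel|² = 20
v_rel×d = (-4)·(-9) − (2)·(16) = 4
since m = R²·20 − 4²:  R² = (16 + 1984) / 20 = 100
R = √100 = 10  ⇒  r_B = 10 − 4 = 6

rB=6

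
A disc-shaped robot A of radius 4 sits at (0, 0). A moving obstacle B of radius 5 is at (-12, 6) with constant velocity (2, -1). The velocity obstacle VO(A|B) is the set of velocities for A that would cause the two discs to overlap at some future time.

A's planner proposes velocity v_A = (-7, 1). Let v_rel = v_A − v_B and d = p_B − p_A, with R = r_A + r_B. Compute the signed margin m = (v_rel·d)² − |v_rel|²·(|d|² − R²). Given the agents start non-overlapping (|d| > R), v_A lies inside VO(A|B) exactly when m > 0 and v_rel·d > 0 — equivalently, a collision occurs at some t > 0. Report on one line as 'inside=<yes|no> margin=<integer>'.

d = (-12, 6),  |d|² = 180;  R = 4+5 = 9,  c = 180−9² = 99
v_rel = (-9, 2),  |v_rel|² = 85;  v_rel·d = (-9)·(-12) + (2)·(6) = 120
85·t² − 240·t + 99 = 0  ⇒  m = 120² − 85·99 = 5985
m = 5985 > 0,  v_rel·d = 120 > 0  ⇒  inside

inside=yes margin=5985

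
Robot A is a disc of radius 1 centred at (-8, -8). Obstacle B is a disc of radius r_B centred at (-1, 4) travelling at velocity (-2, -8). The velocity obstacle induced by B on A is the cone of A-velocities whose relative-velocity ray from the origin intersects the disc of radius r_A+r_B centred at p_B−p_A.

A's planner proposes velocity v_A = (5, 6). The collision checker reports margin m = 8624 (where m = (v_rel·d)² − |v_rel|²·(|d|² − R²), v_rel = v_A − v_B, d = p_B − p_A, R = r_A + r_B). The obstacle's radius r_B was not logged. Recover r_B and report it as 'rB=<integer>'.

m = 8624
d = (7, 12);  v_rel = (7, 14),  |v_rel|² = 245
v_rel×d = (7)·(12) − (14)·(7) = -14
since m = R²·245 − (-14)²:  R² = (196 + 8624) / 245 = 36
R = √36 = 6  ⇒  r_B = 6 − 1 = 5

rB=5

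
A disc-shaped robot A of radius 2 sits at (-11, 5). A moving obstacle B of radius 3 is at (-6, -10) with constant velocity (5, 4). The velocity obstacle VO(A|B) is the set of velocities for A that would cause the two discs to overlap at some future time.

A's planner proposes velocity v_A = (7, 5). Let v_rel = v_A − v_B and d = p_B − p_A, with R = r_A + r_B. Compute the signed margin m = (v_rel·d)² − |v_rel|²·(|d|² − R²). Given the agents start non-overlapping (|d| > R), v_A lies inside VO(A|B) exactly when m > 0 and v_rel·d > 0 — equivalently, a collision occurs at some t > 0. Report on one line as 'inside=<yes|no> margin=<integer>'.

d = (5, -15),  |d|² = 250;  R = 2+3 = 5,  c = 250−5² = 225
v_rel = (2, 1),  |v_rel|² = 5;  v_rel·d = (2)·(5) + (1)·(-15) = -5
5·t² + 10·t + 225 = 0  ⇒  m = (-5)² − 5·225 = -1100
m = -1100 < 0,  v_rel·d = -5 < 0  ⇒  outside

inside=no margin=-1100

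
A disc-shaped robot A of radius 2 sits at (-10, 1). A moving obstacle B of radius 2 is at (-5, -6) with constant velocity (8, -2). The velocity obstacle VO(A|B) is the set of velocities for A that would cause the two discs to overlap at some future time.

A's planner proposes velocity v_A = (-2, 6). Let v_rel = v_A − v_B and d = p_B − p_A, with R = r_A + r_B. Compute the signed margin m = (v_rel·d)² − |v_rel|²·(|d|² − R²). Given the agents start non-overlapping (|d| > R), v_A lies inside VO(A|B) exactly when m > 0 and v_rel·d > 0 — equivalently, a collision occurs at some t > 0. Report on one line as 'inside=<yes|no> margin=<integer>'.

d = (5, -7),  |d|² = 74;  R = 2+2 = 4,  c = 74−4² = 58
v_rel = (-10, 8),  |v_rel|² = 164;  v_rel·d = (-10)·(5) + (8)·(-7) = -106
164·t² + 212·t + 58 = 0  ⇒  m = (-106)² − 164·58 = 1724
m = 1724 > 0,  v_rel·d = -106 < 0  ⇒  outside

inside=no margin=1724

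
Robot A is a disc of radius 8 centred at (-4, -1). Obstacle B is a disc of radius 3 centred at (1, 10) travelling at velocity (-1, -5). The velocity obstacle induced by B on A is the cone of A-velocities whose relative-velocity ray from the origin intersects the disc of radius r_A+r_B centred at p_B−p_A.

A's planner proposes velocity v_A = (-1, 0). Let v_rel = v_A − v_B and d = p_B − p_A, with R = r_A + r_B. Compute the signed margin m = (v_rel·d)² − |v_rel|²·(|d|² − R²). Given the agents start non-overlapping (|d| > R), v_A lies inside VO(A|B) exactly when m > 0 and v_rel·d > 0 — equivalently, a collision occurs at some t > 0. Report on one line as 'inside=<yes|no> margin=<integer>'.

d = (5, 11),  |d|² = 146;  R = 8+3 = 11,  c = 146−11² = 25
v_rel = (0, 5),  |v_rel|² = 25;  v_rel·d = (0)·(5) + (5)·(11) = 55
25·t² − 110·t + 25 = 0  ⇒  m = 55² − 25·25 = 2400
m = 2400 > 0,  v_rel·d = 55 > 0  ⇒  inside

inside=yes margin=2400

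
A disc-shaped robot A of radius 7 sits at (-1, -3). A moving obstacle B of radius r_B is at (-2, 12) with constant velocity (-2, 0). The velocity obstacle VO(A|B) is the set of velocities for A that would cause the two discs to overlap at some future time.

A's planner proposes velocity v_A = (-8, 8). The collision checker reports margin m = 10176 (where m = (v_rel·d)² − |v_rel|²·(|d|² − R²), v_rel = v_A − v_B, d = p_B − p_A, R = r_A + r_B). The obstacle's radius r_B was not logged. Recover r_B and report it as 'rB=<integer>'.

m = 10176
d = (-1, 15);  v_rel = (-6, 8),  |v_rel|² = 100
v_rel×d = (-6)·(15) − (8)·(-1) = -82
since m = R²·100 − (-82)²:  R² = (6724 + 10176) / 100 = 169
R = √169 = 13  ⇒  r_B = 13 − 7 = 6

rB=6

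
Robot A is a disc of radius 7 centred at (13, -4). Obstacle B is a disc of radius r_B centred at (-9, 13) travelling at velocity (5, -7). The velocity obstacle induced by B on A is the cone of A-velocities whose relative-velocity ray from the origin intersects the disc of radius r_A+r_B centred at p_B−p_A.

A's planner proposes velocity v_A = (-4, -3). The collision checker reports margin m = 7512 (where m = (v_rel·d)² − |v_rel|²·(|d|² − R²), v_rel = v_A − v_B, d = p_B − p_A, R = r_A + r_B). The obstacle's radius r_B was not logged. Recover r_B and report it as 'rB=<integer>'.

m = 7512
d = (-22, 17);  v_rel = (-9, 4),  |v_rel|² = 97
v_rel×d = (-9)·(17) − (4)·(-22) = -65
since m = R²·97 − (-65)²:  R² = (4225 + 7512) / 97 = 121
R = √121 = 11  ⇒  r_B = 11 − 7 = 4

rB=4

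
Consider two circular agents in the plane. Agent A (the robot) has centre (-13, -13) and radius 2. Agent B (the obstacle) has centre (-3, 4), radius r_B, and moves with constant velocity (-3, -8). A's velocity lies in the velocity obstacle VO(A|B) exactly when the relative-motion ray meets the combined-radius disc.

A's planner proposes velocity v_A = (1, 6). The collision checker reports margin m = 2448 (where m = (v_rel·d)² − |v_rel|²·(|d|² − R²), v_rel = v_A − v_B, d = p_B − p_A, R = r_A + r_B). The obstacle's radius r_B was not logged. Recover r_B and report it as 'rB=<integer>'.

m = 2448
d = (10, 17);  v_rel = (4, 14),  |v_rel|² = 212
v_rel×d = (4)·(17) − (14)·(10) = -72
since m = R²·212 − (-72)²:  R² = (5184 + 2448) / 212 = 36
R = √36 = 6  ⇒  r_B = 6 − 2 = 4

rB=4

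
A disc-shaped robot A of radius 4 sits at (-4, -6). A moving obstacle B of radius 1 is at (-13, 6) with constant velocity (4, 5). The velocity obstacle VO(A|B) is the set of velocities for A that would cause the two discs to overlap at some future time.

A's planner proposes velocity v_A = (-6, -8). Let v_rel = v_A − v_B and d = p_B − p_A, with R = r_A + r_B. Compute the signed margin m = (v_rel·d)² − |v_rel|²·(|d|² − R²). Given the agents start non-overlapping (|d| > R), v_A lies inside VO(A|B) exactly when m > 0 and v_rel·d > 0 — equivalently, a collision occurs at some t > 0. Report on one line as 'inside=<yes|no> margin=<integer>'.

d = (-9, 12),  |d|² = 225;  R = 4+1 = 5,  c = 225−5² = 200
v_rel = (-10, -13),  |v_rel|² = 269;  v_rel·d = (-10)·(-9) + (-13)·(12) = -66
269·t² + 132·t + 200 = 0  ⇒  m = (-66)² − 269·200 = -49444
m = -49444 < 0,  v_rel·d = -66 < 0  ⇒  outside

inside=no margin=-49444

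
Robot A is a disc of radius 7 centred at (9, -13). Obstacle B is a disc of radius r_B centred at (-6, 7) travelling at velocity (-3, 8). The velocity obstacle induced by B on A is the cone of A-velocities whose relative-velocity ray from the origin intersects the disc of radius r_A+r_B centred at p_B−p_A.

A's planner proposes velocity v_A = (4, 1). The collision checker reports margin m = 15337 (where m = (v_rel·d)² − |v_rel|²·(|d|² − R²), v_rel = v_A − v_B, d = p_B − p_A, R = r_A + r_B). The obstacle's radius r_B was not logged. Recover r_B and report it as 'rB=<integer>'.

m = 15337
d = (-15, 20);  v_rel = (7, -7),  |v_rel|² = 98
v_rel×d = (7)·(20) − (-7)·(-15) = 35
since m = R²·98 − 35²:  R² = (1225 + 15337) / 98 = 169
R = √169 = 13  ⇒  r_B = 13 − 7 = 6

rB=6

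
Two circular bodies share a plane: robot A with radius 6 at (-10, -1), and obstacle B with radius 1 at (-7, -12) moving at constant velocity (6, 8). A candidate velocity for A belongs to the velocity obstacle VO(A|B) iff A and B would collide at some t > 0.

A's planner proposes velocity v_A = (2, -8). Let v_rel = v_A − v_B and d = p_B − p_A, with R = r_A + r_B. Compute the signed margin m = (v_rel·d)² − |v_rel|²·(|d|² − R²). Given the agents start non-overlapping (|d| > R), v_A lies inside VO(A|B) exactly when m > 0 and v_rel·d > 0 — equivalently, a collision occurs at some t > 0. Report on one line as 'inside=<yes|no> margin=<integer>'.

d = (3, -11),  |d|² = 130;  R = 6+1 = 7,  c = 130−7² = 81
v_rel = (-4, -16),  |v_rel|² = 272;  v_rel·d = (-4)·(3) + (-16)·(-11) = 164
272·t² − 328·t + 81 = 0  ⇒  m = 164² − 272·81 = 4864
m = 4864 > 0,  v_rel·d = 164 > 0  ⇒  inside

inside=yes margin=4864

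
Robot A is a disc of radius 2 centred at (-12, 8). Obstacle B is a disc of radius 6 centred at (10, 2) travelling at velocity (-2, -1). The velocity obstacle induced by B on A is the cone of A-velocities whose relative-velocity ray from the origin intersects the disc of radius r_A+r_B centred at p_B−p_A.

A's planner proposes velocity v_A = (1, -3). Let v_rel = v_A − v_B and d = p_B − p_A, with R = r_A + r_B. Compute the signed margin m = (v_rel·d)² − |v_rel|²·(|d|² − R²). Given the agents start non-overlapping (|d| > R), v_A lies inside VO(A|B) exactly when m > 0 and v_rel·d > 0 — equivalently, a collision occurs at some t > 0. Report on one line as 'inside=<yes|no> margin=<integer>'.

d = (22, -6),  |d|² = 520;  R = 2+6 = 8,  c = 520−8² = 456
v_rel = (3, -2),  |v_rel|² = 13;  v_rel·d = (3)·(22) + (-2)·(-6) = 78
13·t² − 156·t + 456 = 0  ⇒  m = 78² − 13·456 = 156
m = 156 > 0,  v_rel·d = 78 > 0  ⇒  inside

inside=yes margin=156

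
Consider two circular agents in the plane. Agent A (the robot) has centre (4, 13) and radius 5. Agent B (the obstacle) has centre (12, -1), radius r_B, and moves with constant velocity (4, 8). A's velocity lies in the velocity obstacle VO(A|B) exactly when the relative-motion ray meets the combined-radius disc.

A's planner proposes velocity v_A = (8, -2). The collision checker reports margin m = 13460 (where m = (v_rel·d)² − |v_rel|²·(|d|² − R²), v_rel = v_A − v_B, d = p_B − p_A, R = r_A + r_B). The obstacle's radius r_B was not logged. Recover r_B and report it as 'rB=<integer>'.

m = 13460
d = (8, -14);  v_rel = (4, -10),  |v_rel|² = 116
v_rel×d = (4)·(-14) − (-10)·(8) = 24
since m = R²·116 − 24²:  R² = (576 + 13460) / 116 = 121
R = √121 = 11  ⇒  r_B = 11 − 5 = 6

rB=6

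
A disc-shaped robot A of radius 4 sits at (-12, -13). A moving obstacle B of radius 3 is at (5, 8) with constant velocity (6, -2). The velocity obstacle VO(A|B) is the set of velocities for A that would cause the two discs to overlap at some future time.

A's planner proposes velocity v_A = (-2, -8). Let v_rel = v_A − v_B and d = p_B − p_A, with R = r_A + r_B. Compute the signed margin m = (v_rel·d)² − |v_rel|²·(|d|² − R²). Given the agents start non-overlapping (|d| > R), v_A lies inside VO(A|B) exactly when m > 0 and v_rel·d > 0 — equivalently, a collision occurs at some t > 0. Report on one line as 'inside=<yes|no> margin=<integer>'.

d = (17, 21),  |d|² = 730;  R = 4+3 = 7,  c = 730−7² = 681
v_rel = (-8, -6),  |v_rel|² = 100;  v_rel·d = (-8)·(17) + (-6)·(21) = -262
100·t² + 524·t + 681 = 0  ⇒  m = (-262)² − 100·681 = 544
m = 544 > 0,  v_rel·d = -262 < 0  ⇒  outside

inside=no margin=544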